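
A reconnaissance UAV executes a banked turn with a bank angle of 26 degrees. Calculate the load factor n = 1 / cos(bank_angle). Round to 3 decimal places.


Step 1: Convert 26 degrees to radians = 0.453786
Step 2: cos(26 deg) = 0.898794
Step 3: n = 1 / 0.898794 = 1.113

1.113


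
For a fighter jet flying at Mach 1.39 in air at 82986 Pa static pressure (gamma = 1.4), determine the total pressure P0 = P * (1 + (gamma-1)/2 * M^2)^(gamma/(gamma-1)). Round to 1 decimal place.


Step 1: (gamma-1)/2 * M^2 = 0.2 * 1.9321 = 0.38642
Step 2: 1 + 0.38642 = 1.38642
Step 3: Exponent gamma/(gamma-1) = 3.5
Step 4: P0 = 82986 * 1.38642^3.5 = 260397.4 Pa

260397.4


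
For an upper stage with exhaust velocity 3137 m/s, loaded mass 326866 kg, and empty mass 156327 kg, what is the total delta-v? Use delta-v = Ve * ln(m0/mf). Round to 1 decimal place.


Step 1: Mass ratio m0/mf = 326866 / 156327 = 2.090912
Step 2: ln(2.090912) = 0.7376
Step 3: delta-v = 3137 * 0.7376 = 2313.9 m/s

2313.9


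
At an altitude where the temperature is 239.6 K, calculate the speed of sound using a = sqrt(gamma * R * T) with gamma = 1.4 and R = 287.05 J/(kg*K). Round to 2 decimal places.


Step 1: gamma * R * T = 1.4 * 287.05 * 239.6 = 96288.052
Step 2: a = sqrt(96288.052) = 310.30 m/s

310.30


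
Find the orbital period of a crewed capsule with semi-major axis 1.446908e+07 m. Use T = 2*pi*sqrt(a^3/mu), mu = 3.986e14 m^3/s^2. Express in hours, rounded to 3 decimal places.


Step 1: a^3 / mu = 3.029164e+21 / 3.986e14 = 7.599508e+06
Step 2: sqrt(7.599508e+06) = 2756.7205 s
Step 3: T = 2*pi * 2756.7205 = 17320.99 s
Step 4: T in hours = 17320.99 / 3600 = 4.811 hours

4.811


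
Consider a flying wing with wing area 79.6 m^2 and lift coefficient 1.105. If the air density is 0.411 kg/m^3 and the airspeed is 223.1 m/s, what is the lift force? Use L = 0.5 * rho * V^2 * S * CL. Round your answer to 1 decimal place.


Step 1: Calculate dynamic pressure q = 0.5 * 0.411 * 223.1^2 = 0.5 * 0.411 * 49773.61 = 10228.4769 Pa
Step 2: Multiply by wing area and lift coefficient: L = 10228.4769 * 79.6 * 1.105
Step 3: L = 814186.7577 * 1.105 = 899676.4 N

899676.4


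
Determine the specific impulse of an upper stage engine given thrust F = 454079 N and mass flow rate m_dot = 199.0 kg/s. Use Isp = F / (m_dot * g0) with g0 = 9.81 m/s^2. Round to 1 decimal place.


Step 1: m_dot * g0 = 199.0 * 9.81 = 1952.19
Step 2: Isp = 454079 / 1952.19 = 232.6 s

232.6


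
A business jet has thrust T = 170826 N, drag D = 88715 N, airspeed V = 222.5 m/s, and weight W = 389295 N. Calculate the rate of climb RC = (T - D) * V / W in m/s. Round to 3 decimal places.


Step 1: Excess thrust = T - D = 170826 - 88715 = 82111 N
Step 2: Excess power = 82111 * 222.5 = 18269697.5 W
Step 3: RC = 18269697.5 / 389295 = 46.930 m/s

46.930


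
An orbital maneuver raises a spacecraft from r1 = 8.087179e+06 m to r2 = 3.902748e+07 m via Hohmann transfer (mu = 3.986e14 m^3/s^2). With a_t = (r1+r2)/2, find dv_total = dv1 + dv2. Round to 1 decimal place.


Step 1: Transfer semi-major axis a_t = (8.087179e+06 + 3.902748e+07) / 2 = 2.355733e+07 m
Step 2: v1 (circular at r1) = sqrt(mu/r1) = 7020.53 m/s
Step 3: v_t1 = sqrt(mu*(2/r1 - 1/a_t)) = 9036.34 m/s
Step 4: dv1 = |9036.34 - 7020.53| = 2015.8 m/s
Step 5: v2 (circular at r2) = 3195.83 m/s, v_t2 = 1872.49 m/s
Step 6: dv2 = |3195.83 - 1872.49| = 1323.34 m/s
Step 7: Total delta-v = 2015.8 + 1323.34 = 3339.1 m/s

3339.1


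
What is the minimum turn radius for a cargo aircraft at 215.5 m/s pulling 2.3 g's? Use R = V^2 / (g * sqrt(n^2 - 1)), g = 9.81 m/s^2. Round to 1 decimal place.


Step 1: V^2 = 215.5^2 = 46440.25
Step 2: n^2 - 1 = 2.3^2 - 1 = 4.29
Step 3: sqrt(4.29) = 2.071232
Step 4: R = 46440.25 / (9.81 * 2.071232) = 2285.6 m

2285.6


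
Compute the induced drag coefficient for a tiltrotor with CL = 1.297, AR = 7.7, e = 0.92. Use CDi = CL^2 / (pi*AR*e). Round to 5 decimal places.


Step 1: CL^2 = 1.297^2 = 1.682209
Step 2: pi * AR * e = 3.14159 * 7.7 * 0.92 = 22.255042
Step 3: CDi = 1.682209 / 22.255042 = 0.07559

0.07559


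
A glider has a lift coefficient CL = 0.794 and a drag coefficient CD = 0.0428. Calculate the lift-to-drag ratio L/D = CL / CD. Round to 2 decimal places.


Step 1: L/D = CL / CD = 0.794 / 0.0428
Step 2: L/D = 18.55

18.55


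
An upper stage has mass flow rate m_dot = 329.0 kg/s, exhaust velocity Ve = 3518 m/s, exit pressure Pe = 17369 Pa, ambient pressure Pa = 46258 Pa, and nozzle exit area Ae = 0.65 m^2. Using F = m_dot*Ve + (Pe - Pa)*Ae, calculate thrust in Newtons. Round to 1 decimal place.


Step 1: Momentum thrust = m_dot * Ve = 329.0 * 3518 = 1157422.0 N
Step 2: Pressure thrust = (Pe - Pa) * Ae = (17369 - 46258) * 0.65 = -18777.85 N
Step 3: Total thrust F = 1157422.0 + -18777.85 = 1138644.2 N

1138644.2


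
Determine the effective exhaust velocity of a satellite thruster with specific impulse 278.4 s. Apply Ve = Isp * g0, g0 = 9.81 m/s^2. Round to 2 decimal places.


Step 1: Ve = Isp * g0 = 278.4 * 9.81
Step 2: Ve = 2731.10 m/s

2731.10


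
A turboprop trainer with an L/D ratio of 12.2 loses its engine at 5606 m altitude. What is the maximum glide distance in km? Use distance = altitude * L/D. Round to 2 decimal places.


Step 1: Glide distance = altitude * L/D = 5606 * 12.2 = 68393.2 m
Step 2: Convert to km: 68393.2 / 1000 = 68.39 km

68.39


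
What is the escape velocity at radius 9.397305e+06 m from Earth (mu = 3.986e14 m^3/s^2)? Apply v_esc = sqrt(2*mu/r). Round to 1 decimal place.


Step 1: 2*mu/r = 2 * 3.986e14 / 9.397305e+06 = 84832832.3918
Step 2: v_esc = sqrt(84832832.3918) = 9210.5 m/s

9210.5


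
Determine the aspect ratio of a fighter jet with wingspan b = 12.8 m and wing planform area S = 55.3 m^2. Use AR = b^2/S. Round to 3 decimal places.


Step 1: b^2 = 12.8^2 = 163.84
Step 2: AR = 163.84 / 55.3 = 2.963

2.963


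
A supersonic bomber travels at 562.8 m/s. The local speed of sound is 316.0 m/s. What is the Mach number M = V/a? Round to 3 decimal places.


Step 1: M = V / a = 562.8 / 316.0
Step 2: M = 1.781

1.781


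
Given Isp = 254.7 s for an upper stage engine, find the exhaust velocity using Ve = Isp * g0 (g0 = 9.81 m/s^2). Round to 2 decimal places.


Step 1: Ve = Isp * g0 = 254.7 * 9.81
Step 2: Ve = 2498.61 m/s

2498.61


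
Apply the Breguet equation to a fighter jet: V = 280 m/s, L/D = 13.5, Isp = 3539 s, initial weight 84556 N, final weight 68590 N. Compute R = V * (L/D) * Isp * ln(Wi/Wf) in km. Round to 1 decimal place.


Step 1: Coefficient = V * (L/D) * Isp = 280 * 13.5 * 3539 = 13377420.0 m
Step 2: Wi/Wf = 84556 / 68590 = 1.232774
Step 3: ln(1.232774) = 0.209267
Step 4: R = 13377420.0 * 0.209267 = 2799456.4 m = 2799.5 km

2799.5


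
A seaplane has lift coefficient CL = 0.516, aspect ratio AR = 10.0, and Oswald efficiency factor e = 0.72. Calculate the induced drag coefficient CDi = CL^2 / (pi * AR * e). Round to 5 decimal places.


Step 1: CL^2 = 0.516^2 = 0.266256
Step 2: pi * AR * e = 3.14159 * 10.0 * 0.72 = 22.619467
Step 3: CDi = 0.266256 / 22.619467 = 0.01177

0.01177


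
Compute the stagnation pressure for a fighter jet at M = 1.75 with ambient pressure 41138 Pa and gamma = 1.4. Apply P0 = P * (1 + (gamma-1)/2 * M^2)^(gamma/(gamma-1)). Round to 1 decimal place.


Step 1: (gamma-1)/2 * M^2 = 0.2 * 3.0625 = 0.6125
Step 2: 1 + 0.6125 = 1.6125
Step 3: Exponent gamma/(gamma-1) = 3.5
Step 4: P0 = 41138 * 1.6125^3.5 = 219024.3 Pa

219024.3


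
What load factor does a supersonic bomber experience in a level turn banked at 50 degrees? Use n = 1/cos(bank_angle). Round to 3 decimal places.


Step 1: Convert 50 degrees to radians = 0.872665
Step 2: cos(50 deg) = 0.642788
Step 3: n = 1 / 0.642788 = 1.556

1.556


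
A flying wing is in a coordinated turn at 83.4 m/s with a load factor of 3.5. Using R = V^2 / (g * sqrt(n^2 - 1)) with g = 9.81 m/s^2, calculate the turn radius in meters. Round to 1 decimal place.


Step 1: V^2 = 83.4^2 = 6955.56
Step 2: n^2 - 1 = 3.5^2 - 1 = 11.25
Step 3: sqrt(11.25) = 3.354102
Step 4: R = 6955.56 / (9.81 * 3.354102) = 211.4 m

211.4


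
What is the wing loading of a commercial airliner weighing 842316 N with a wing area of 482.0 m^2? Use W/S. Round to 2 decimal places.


Step 1: Wing loading = W / S = 842316 / 482.0
Step 2: Wing loading = 1747.54 N/m^2

1747.54


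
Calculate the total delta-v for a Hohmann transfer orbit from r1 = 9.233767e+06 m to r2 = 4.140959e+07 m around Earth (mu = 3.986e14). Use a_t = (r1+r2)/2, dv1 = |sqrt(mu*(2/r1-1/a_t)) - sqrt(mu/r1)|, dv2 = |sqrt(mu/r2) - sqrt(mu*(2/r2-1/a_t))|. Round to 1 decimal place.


Step 1: Transfer semi-major axis a_t = (9.233767e+06 + 4.140959e+07) / 2 = 2.532168e+07 m
Step 2: v1 (circular at r1) = sqrt(mu/r1) = 6570.21 m/s
Step 3: v_t1 = sqrt(mu*(2/r1 - 1/a_t)) = 8402.01 m/s
Step 4: dv1 = |8402.01 - 6570.21| = 1831.81 m/s
Step 5: v2 (circular at r2) = 3102.55 m/s, v_t2 = 1873.53 m/s
Step 6: dv2 = |3102.55 - 1873.53| = 1229.01 m/s
Step 7: Total delta-v = 1831.81 + 1229.01 = 3060.8 m/s

3060.8


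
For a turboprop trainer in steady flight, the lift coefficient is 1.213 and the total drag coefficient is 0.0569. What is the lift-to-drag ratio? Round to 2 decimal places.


Step 1: L/D = CL / CD = 1.213 / 0.0569
Step 2: L/D = 21.32

21.32


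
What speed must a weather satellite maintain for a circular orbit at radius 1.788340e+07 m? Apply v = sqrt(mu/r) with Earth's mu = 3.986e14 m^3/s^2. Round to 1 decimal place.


Step 1: mu / r = 3.986e14 / 1.788340e+07 = 22288826.5095
Step 2: v = sqrt(22288826.5095) = 4721.1 m/s

4721.1


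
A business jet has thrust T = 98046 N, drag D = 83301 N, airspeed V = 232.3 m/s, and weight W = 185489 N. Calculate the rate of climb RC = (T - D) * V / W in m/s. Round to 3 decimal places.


Step 1: Excess thrust = T - D = 98046 - 83301 = 14745 N
Step 2: Excess power = 14745 * 232.3 = 3425263.5 W
Step 3: RC = 3425263.5 / 185489 = 18.466 m/s

18.466


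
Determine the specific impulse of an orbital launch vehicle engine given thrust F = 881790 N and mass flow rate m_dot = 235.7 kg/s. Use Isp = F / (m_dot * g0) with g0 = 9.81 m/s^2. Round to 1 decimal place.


Step 1: m_dot * g0 = 235.7 * 9.81 = 2312.22
Step 2: Isp = 881790 / 2312.22 = 381.4 s

381.4


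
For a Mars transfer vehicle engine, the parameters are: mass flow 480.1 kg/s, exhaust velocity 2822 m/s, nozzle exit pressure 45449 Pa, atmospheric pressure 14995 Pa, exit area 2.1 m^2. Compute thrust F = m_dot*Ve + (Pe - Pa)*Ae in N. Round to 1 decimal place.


Step 1: Momentum thrust = m_dot * Ve = 480.1 * 2822 = 1354842.2 N
Step 2: Pressure thrust = (Pe - Pa) * Ae = (45449 - 14995) * 2.1 = 63953.4 N
Step 3: Total thrust F = 1354842.2 + 63953.4 = 1418795.6 N

1418795.6


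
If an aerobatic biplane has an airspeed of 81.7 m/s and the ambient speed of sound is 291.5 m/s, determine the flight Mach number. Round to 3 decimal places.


Step 1: M = V / a = 81.7 / 291.5
Step 2: M = 0.280

0.280


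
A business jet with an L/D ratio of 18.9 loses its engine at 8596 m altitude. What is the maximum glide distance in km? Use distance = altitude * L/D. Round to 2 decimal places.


Step 1: Glide distance = altitude * L/D = 8596 * 18.9 = 162464.4 m
Step 2: Convert to km: 162464.4 / 1000 = 162.46 km

162.46


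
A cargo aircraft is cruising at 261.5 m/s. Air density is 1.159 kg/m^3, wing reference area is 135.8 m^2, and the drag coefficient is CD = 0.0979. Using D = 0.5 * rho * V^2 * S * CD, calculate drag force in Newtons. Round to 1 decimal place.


Step 1: Dynamic pressure q = 0.5 * 1.159 * 261.5^2 = 39627.5139 Pa
Step 2: Drag D = q * S * CD = 39627.5139 * 135.8 * 0.0979
Step 3: D = 526840.7 N

526840.7


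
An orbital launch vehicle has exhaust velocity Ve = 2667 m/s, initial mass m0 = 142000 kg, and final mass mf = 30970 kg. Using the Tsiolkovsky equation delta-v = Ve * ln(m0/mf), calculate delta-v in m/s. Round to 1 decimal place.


Step 1: Mass ratio m0/mf = 142000 / 30970 = 4.585082
Step 2: ln(4.585082) = 1.522808
Step 3: delta-v = 2667 * 1.522808 = 4061.3 m/s

4061.3


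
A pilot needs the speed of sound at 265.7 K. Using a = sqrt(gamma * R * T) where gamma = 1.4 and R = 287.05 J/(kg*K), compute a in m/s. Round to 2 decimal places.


Step 1: gamma * R * T = 1.4 * 287.05 * 265.7 = 106776.859
Step 2: a = sqrt(106776.859) = 326.77 m/s

326.77


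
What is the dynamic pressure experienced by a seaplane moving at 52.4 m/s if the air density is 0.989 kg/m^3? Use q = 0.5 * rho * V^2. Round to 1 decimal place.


Step 1: V^2 = 52.4^2 = 2745.76
Step 2: q = 0.5 * 0.989 * 2745.76
Step 3: q = 1357.8 Pa

1357.8


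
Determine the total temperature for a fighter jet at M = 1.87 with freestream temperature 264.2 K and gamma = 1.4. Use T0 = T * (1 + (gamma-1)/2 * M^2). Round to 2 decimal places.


Step 1: (gamma-1)/2 = 0.2
Step 2: M^2 = 3.4969
Step 3: 1 + 0.2 * 3.4969 = 1.69938
Step 4: T0 = 264.2 * 1.69938 = 448.98 K

448.98


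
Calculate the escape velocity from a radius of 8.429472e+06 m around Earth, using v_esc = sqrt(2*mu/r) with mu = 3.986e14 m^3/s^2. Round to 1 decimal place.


Step 1: 2*mu/r = 2 * 3.986e14 / 8.429472e+06 = 94572945.9686
Step 2: v_esc = sqrt(94572945.9686) = 9724.9 m/s

9724.9


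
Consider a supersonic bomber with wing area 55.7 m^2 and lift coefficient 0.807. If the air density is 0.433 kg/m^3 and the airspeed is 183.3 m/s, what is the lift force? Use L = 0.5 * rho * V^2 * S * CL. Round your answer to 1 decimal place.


Step 1: Calculate dynamic pressure q = 0.5 * 0.433 * 183.3^2 = 0.5 * 0.433 * 33598.89 = 7274.1597 Pa
Step 2: Multiply by wing area and lift coefficient: L = 7274.1597 * 55.7 * 0.807
Step 3: L = 405170.6945 * 0.807 = 326972.8 N

326972.8


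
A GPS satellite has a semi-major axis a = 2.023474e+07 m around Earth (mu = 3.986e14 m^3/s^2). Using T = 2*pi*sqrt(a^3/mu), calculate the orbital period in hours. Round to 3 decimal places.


Step 1: a^3 / mu = 8.285007e+21 / 3.986e14 = 2.078527e+07
Step 2: sqrt(2.078527e+07) = 4559.0861 s
Step 3: T = 2*pi * 4559.0861 = 28645.58 s
Step 4: T in hours = 28645.58 / 3600 = 7.957 hours

7.957


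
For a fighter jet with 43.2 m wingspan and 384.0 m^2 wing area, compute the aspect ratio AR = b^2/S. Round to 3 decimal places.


Step 1: b^2 = 43.2^2 = 1866.24
Step 2: AR = 1866.24 / 384.0 = 4.860

4.860


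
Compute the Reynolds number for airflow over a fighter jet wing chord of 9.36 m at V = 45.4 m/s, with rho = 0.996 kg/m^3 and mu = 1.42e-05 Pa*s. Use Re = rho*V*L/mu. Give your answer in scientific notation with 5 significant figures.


Step 1: Numerator = rho * V * L = 0.996 * 45.4 * 9.36 = 423.244224
Step 2: Re = 423.244224 / 1.42e-05
Step 3: Re = 2.9806e+07

2.9806e+07


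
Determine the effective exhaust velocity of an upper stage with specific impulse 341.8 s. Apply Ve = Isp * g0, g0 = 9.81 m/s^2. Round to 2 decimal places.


Step 1: Ve = Isp * g0 = 341.8 * 9.81
Step 2: Ve = 3353.06 m/s

3353.06


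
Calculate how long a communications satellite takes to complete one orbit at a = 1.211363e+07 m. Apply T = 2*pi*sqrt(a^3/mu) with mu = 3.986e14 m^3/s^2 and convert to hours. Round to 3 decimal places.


Step 1: a^3 / mu = 1.777554e+21 / 3.986e14 = 4.459494e+06
Step 2: sqrt(4.459494e+06) = 2111.7515 s
Step 3: T = 2*pi * 2111.7515 = 13268.53 s
Step 4: T in hours = 13268.53 / 3600 = 3.686 hours

3.686


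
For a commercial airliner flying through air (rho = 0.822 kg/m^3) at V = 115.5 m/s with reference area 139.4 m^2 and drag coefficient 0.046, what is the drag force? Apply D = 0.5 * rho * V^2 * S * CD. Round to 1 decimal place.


Step 1: Dynamic pressure q = 0.5 * 0.822 * 115.5^2 = 5482.8427 Pa
Step 2: Drag D = q * S * CD = 5482.8427 * 139.4 * 0.046
Step 3: D = 35158.2 N

35158.2


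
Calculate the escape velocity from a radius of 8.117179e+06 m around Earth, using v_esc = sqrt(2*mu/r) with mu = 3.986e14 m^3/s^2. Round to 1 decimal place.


Step 1: 2*mu/r = 2 * 3.986e14 / 8.117179e+06 = 98211459.9173
Step 2: v_esc = sqrt(98211459.9173) = 9910.2 m/s

9910.2


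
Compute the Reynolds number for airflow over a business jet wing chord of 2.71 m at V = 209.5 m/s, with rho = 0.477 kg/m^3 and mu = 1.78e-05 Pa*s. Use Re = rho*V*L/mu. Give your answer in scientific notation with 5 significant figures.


Step 1: Numerator = rho * V * L = 0.477 * 209.5 * 2.71 = 270.814365
Step 2: Re = 270.814365 / 1.78e-05
Step 3: Re = 1.5214e+07

1.5214e+07


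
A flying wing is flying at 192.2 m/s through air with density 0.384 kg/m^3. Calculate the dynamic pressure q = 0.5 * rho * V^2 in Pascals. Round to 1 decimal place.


Step 1: V^2 = 192.2^2 = 36940.84
Step 2: q = 0.5 * 0.384 * 36940.84
Step 3: q = 7092.6 Pa

7092.6


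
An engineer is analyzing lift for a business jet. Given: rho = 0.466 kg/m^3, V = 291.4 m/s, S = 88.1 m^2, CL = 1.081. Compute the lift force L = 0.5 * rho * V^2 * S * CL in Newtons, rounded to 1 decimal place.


Step 1: Calculate dynamic pressure q = 0.5 * 0.466 * 291.4^2 = 0.5 * 0.466 * 84913.96 = 19784.9527 Pa
Step 2: Multiply by wing area and lift coefficient: L = 19784.9527 * 88.1 * 1.081
Step 3: L = 1743054.3311 * 1.081 = 1884241.7 N

1884241.7


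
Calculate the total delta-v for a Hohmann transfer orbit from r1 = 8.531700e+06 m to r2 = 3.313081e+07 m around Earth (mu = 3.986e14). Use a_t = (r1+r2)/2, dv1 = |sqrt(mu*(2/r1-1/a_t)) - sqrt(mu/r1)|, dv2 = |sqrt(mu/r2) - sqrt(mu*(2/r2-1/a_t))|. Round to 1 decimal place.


Step 1: Transfer semi-major axis a_t = (8.531700e+06 + 3.313081e+07) / 2 = 2.083126e+07 m
Step 2: v1 (circular at r1) = sqrt(mu/r1) = 6835.19 m/s
Step 3: v_t1 = sqrt(mu*(2/r1 - 1/a_t)) = 8620.04 m/s
Step 4: dv1 = |8620.04 - 6835.19| = 1784.84 m/s
Step 5: v2 (circular at r2) = 3468.59 m/s, v_t2 = 2219.79 m/s
Step 6: dv2 = |3468.59 - 2219.79| = 1248.79 m/s
Step 7: Total delta-v = 1784.84 + 1248.79 = 3033.6 m/s

3033.6


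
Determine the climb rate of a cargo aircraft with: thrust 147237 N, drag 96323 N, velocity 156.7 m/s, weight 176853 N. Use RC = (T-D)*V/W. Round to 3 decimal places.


Step 1: Excess thrust = T - D = 147237 - 96323 = 50914 N
Step 2: Excess power = 50914 * 156.7 = 7978223.8 W
Step 3: RC = 7978223.8 / 176853 = 45.112 m/s

45.112


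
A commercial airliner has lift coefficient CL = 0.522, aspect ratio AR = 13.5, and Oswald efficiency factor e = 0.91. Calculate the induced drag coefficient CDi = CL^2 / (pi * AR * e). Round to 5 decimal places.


Step 1: CL^2 = 0.522^2 = 0.272484
Step 2: pi * AR * e = 3.14159 * 13.5 * 0.91 = 38.594466
Step 3: CDi = 0.272484 / 38.594466 = 0.00706

0.00706


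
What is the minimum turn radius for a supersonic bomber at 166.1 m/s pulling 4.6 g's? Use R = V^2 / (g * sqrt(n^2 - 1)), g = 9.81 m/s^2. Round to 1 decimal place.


Step 1: V^2 = 166.1^2 = 27589.21
Step 2: n^2 - 1 = 4.6^2 - 1 = 20.16
Step 3: sqrt(20.16) = 4.489989
Step 4: R = 27589.21 / (9.81 * 4.489989) = 626.4 m

626.4


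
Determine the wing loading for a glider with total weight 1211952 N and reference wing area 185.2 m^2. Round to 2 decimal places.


Step 1: Wing loading = W / S = 1211952 / 185.2
Step 2: Wing loading = 6544.02 N/m^2

6544.02


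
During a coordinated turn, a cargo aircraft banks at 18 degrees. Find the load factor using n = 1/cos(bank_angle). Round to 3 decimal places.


Step 1: Convert 18 degrees to radians = 0.314159
Step 2: cos(18 deg) = 0.951057
Step 3: n = 1 / 0.951057 = 1.051

1.051


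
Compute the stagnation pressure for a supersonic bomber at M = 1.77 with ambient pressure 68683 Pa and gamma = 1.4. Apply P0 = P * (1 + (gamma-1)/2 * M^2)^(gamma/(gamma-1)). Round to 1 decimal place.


Step 1: (gamma-1)/2 * M^2 = 0.2 * 3.1329 = 0.62658
Step 2: 1 + 0.62658 = 1.62658
Step 3: Exponent gamma/(gamma-1) = 3.5
Step 4: P0 = 68683 * 1.62658^3.5 = 376975.6 Pa

376975.6


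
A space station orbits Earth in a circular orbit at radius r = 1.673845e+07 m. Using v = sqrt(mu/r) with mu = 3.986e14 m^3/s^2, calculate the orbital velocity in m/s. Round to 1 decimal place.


Step 1: mu / r = 3.986e14 / 1.673845e+07 = 23813435.5332
Step 2: v = sqrt(23813435.5332) = 4879.9 m/s

4879.9


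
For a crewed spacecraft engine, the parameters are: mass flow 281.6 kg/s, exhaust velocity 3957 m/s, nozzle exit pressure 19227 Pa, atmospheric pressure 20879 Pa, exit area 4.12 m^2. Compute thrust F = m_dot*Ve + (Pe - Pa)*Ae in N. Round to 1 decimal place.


Step 1: Momentum thrust = m_dot * Ve = 281.6 * 3957 = 1114291.2 N
Step 2: Pressure thrust = (Pe - Pa) * Ae = (19227 - 20879) * 4.12 = -6806.24 N
Step 3: Total thrust F = 1114291.2 + -6806.24 = 1107485.0 N

1107485.0


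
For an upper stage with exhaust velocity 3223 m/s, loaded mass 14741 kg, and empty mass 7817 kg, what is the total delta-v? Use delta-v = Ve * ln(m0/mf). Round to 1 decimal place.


Step 1: Mass ratio m0/mf = 14741 / 7817 = 1.885762
Step 2: ln(1.885762) = 0.634332
Step 3: delta-v = 3223 * 0.634332 = 2044.5 m/s

2044.5


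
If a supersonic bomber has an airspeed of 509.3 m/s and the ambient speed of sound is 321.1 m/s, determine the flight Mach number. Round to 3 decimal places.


Step 1: M = V / a = 509.3 / 321.1
Step 2: M = 1.586

1.586


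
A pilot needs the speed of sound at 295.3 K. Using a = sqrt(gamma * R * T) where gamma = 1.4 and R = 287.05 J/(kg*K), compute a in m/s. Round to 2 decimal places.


Step 1: gamma * R * T = 1.4 * 287.05 * 295.3 = 118672.211
Step 2: a = sqrt(118672.211) = 344.49 m/s

344.49


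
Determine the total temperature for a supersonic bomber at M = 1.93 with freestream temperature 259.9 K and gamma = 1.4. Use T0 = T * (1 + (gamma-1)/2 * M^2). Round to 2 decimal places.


Step 1: (gamma-1)/2 = 0.2
Step 2: M^2 = 3.7249
Step 3: 1 + 0.2 * 3.7249 = 1.74498
Step 4: T0 = 259.9 * 1.74498 = 453.52 K

453.52


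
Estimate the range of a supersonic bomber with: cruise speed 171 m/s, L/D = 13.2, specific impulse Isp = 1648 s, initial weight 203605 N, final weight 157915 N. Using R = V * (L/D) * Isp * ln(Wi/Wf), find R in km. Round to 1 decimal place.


Step 1: Coefficient = V * (L/D) * Isp = 171 * 13.2 * 1648 = 3719865.6 m
Step 2: Wi/Wf = 203605 / 157915 = 1.289333
Step 3: ln(1.289333) = 0.254125
Step 4: R = 3719865.6 * 0.254125 = 945310.6 m = 945.3 km

945.3


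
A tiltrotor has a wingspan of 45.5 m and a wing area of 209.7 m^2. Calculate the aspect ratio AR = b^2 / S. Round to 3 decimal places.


Step 1: b^2 = 45.5^2 = 2070.25
Step 2: AR = 2070.25 / 209.7 = 9.872

9.872


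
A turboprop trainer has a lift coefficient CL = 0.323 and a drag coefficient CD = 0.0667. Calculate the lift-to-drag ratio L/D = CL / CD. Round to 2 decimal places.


Step 1: L/D = CL / CD = 0.323 / 0.0667
Step 2: L/D = 4.84

4.84


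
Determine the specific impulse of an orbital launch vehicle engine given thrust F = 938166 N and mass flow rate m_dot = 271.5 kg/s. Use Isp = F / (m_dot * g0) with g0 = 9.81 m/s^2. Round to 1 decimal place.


Step 1: m_dot * g0 = 271.5 * 9.81 = 2663.41
Step 2: Isp = 938166 / 2663.41 = 352.2 s

352.2


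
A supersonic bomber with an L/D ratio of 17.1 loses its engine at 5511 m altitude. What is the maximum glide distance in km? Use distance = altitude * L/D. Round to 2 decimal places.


Step 1: Glide distance = altitude * L/D = 5511 * 17.1 = 94238.1 m
Step 2: Convert to km: 94238.1 / 1000 = 94.24 km

94.24


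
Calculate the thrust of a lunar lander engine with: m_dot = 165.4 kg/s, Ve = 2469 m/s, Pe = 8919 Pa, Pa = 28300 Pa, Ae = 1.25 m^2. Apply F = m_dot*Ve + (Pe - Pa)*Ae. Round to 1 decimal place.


Step 1: Momentum thrust = m_dot * Ve = 165.4 * 2469 = 408372.6 N
Step 2: Pressure thrust = (Pe - Pa) * Ae = (8919 - 28300) * 1.25 = -24226.25 N
Step 3: Total thrust F = 408372.6 + -24226.25 = 384146.4 N

384146.4


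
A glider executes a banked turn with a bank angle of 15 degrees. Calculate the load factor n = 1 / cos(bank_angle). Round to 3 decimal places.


Step 1: Convert 15 degrees to radians = 0.261799
Step 2: cos(15 deg) = 0.965926
Step 3: n = 1 / 0.965926 = 1.035

1.035


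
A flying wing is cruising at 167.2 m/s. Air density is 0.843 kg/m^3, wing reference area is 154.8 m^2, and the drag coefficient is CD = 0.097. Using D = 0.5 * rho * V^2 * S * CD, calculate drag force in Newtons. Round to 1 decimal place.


Step 1: Dynamic pressure q = 0.5 * 0.843 * 167.2^2 = 11783.3866 Pa
Step 2: Drag D = q * S * CD = 11783.3866 * 154.8 * 0.097
Step 3: D = 176934.6 N

176934.6


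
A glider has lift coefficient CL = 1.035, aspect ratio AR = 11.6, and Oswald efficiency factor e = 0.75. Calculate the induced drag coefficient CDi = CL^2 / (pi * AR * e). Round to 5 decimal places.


Step 1: CL^2 = 1.035^2 = 1.071225
Step 2: pi * AR * e = 3.14159 * 11.6 * 0.75 = 27.331856
Step 3: CDi = 1.071225 / 27.331856 = 0.03919

0.03919


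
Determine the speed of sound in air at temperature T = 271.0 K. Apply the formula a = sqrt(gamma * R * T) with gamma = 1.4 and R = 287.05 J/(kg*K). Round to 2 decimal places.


Step 1: gamma * R * T = 1.4 * 287.05 * 271.0 = 108906.77
Step 2: a = sqrt(108906.77) = 330.01 m/s

330.01


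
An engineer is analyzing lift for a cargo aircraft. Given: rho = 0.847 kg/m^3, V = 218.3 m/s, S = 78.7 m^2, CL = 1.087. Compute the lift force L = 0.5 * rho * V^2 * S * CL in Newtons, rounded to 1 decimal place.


Step 1: Calculate dynamic pressure q = 0.5 * 0.847 * 218.3^2 = 0.5 * 0.847 * 47654.89 = 20181.8459 Pa
Step 2: Multiply by wing area and lift coefficient: L = 20181.8459 * 78.7 * 1.087
Step 3: L = 1588311.2735 * 1.087 = 1726494.4 N

1726494.4


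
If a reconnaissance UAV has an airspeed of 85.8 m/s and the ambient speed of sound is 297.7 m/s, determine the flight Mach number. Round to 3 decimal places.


Step 1: M = V / a = 85.8 / 297.7
Step 2: M = 0.288

0.288


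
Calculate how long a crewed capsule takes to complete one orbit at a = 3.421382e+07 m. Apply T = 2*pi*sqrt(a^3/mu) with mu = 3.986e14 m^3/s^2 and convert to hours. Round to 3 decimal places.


Step 1: a^3 / mu = 4.005020e+22 / 3.986e14 = 1.004772e+08
Step 2: sqrt(1.004772e+08) = 10023.8302 s
Step 3: T = 2*pi * 10023.8302 = 62981.58 s
Step 4: T in hours = 62981.58 / 3600 = 17.495 hours

17.495


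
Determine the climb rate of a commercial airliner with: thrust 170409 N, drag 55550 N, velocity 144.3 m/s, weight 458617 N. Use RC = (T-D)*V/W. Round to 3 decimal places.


Step 1: Excess thrust = T - D = 170409 - 55550 = 114859 N
Step 2: Excess power = 114859 * 144.3 = 16574153.7 W
Step 3: RC = 16574153.7 / 458617 = 36.139 m/s

36.139


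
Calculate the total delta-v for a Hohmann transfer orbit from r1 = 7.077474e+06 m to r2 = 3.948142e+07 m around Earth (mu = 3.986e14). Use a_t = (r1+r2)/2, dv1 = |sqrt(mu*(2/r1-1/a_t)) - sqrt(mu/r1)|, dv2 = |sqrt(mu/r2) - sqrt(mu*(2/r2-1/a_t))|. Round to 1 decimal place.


Step 1: Transfer semi-major axis a_t = (7.077474e+06 + 3.948142e+07) / 2 = 2.327945e+07 m
Step 2: v1 (circular at r1) = sqrt(mu/r1) = 7504.63 m/s
Step 3: v_t1 = sqrt(mu*(2/r1 - 1/a_t)) = 9773.26 m/s
Step 4: dv1 = |9773.26 - 7504.63| = 2268.63 m/s
Step 5: v2 (circular at r2) = 3177.4 m/s, v_t2 = 1751.96 m/s
Step 6: dv2 = |3177.4 - 1751.96| = 1425.44 m/s
Step 7: Total delta-v = 2268.63 + 1425.44 = 3694.1 m/s

3694.1


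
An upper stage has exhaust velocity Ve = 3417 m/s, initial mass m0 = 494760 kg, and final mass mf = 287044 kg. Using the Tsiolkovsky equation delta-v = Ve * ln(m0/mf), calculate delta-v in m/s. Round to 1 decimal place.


Step 1: Mass ratio m0/mf = 494760 / 287044 = 1.723638
Step 2: ln(1.723638) = 0.544437
Step 3: delta-v = 3417 * 0.544437 = 1860.3 m/s

1860.3


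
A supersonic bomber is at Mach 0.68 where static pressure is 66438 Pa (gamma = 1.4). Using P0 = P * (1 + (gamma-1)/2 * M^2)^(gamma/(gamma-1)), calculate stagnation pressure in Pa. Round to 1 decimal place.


Step 1: (gamma-1)/2 * M^2 = 0.2 * 0.4624 = 0.09248
Step 2: 1 + 0.09248 = 1.09248
Step 3: Exponent gamma/(gamma-1) = 3.5
Step 4: P0 = 66438 * 1.09248^3.5 = 90544.9 Pa

90544.9


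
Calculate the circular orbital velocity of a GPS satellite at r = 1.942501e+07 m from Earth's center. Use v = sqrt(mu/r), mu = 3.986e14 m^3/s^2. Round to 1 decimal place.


Step 1: mu / r = 3.986e14 / 1.942501e+07 = 20519937.9563
Step 2: v = sqrt(20519937.9563) = 4529.9 m/s

4529.9


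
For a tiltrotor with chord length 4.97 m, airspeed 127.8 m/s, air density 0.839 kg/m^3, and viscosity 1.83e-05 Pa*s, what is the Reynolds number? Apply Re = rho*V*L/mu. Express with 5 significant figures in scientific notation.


Step 1: Numerator = rho * V * L = 0.839 * 127.8 * 4.97 = 532.904274
Step 2: Re = 532.904274 / 1.83e-05
Step 3: Re = 2.9120e+07

2.9120e+07


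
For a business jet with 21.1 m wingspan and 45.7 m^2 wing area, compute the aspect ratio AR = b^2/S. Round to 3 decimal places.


Step 1: b^2 = 21.1^2 = 445.21
Step 2: AR = 445.21 / 45.7 = 9.742

9.742


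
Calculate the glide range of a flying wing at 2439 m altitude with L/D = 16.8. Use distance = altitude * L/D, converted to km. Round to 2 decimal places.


Step 1: Glide distance = altitude * L/D = 2439 * 16.8 = 40975.2 m
Step 2: Convert to km: 40975.2 / 1000 = 40.98 km

40.98


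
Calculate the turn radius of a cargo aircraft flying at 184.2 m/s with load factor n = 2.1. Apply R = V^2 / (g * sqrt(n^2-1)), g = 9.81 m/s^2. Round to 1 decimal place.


Step 1: V^2 = 184.2^2 = 33929.64
Step 2: n^2 - 1 = 2.1^2 - 1 = 3.41
Step 3: sqrt(3.41) = 1.846619
Step 4: R = 33929.64 / (9.81 * 1.846619) = 1873.0 m

1873.0


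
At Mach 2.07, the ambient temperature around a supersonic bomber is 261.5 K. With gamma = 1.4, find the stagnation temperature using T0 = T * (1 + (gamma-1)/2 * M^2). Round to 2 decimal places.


Step 1: (gamma-1)/2 = 0.2
Step 2: M^2 = 4.2849
Step 3: 1 + 0.2 * 4.2849 = 1.85698
Step 4: T0 = 261.5 * 1.85698 = 485.60 K

485.60


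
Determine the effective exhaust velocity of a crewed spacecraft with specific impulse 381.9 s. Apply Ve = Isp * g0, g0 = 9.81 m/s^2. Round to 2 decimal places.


Step 1: Ve = Isp * g0 = 381.9 * 9.81
Step 2: Ve = 3746.44 m/s

3746.44


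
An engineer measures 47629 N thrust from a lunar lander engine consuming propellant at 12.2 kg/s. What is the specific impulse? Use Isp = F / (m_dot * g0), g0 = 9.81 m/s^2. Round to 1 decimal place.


Step 1: m_dot * g0 = 12.2 * 9.81 = 119.68
Step 2: Isp = 47629 / 119.68 = 398.0 s

398.0


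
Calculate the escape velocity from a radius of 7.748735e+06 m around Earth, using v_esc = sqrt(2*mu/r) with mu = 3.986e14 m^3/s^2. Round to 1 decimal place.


Step 1: 2*mu/r = 2 * 3.986e14 / 7.748735e+06 = 102881309.0137
Step 2: v_esc = sqrt(102881309.0137) = 10143.0 m/s

10143.0


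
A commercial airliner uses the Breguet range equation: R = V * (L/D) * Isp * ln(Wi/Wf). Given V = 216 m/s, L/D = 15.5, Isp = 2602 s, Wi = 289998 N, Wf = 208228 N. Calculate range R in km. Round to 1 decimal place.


Step 1: Coefficient = V * (L/D) * Isp = 216 * 15.5 * 2602 = 8711496.0 m
Step 2: Wi/Wf = 289998 / 208228 = 1.392695
Step 3: ln(1.392695) = 0.33124
Step 4: R = 8711496.0 * 0.33124 = 2885599.4 m = 2885.6 km

2885.6


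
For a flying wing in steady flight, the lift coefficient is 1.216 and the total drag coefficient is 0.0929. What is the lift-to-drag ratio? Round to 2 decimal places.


Step 1: L/D = CL / CD = 1.216 / 0.0929
Step 2: L/D = 13.09

13.09


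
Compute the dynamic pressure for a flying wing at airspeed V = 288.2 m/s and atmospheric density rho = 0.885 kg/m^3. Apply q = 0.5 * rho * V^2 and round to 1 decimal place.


Step 1: V^2 = 288.2^2 = 83059.24
Step 2: q = 0.5 * 0.885 * 83059.24
Step 3: q = 36753.7 Pa

36753.7


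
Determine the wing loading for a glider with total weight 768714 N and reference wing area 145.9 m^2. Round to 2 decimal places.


Step 1: Wing loading = W / S = 768714 / 145.9
Step 2: Wing loading = 5268.77 N/m^2

5268.77


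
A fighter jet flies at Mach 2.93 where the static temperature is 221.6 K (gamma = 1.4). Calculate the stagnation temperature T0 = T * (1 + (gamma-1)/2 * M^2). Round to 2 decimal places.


Step 1: (gamma-1)/2 = 0.2
Step 2: M^2 = 8.5849
Step 3: 1 + 0.2 * 8.5849 = 2.71698
Step 4: T0 = 221.6 * 2.71698 = 602.08 K

602.08


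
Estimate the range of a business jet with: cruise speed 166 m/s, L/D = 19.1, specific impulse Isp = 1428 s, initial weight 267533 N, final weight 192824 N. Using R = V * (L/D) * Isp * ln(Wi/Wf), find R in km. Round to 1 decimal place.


Step 1: Coefficient = V * (L/D) * Isp = 166 * 19.1 * 1428 = 4527616.8 m
Step 2: Wi/Wf = 267533 / 192824 = 1.387447
Step 3: ln(1.387447) = 0.327465
Step 4: R = 4527616.8 * 0.327465 = 1482636.3 m = 1482.6 km

1482.6


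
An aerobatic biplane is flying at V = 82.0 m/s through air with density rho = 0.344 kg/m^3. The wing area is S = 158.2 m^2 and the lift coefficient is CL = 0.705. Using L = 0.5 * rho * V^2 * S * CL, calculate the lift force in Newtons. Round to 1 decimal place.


Step 1: Calculate dynamic pressure q = 0.5 * 0.344 * 82.0^2 = 0.5 * 0.344 * 6724.0 = 1156.528 Pa
Step 2: Multiply by wing area and lift coefficient: L = 1156.528 * 158.2 * 0.705
Step 3: L = 182962.7296 * 0.705 = 128988.7 N

128988.7


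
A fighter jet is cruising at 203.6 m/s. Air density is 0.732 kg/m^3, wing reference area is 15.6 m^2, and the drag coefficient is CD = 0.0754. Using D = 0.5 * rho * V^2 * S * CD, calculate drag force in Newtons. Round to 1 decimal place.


Step 1: Dynamic pressure q = 0.5 * 0.732 * 203.6^2 = 15171.7834 Pa
Step 2: Drag D = q * S * CD = 15171.7834 * 15.6 * 0.0754
Step 3: D = 17845.7 N

17845.7


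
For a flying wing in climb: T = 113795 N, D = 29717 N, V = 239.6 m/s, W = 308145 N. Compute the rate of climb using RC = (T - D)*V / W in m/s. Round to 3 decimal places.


Step 1: Excess thrust = T - D = 113795 - 29717 = 84078 N
Step 2: Excess power = 84078 * 239.6 = 20145088.8 W
Step 3: RC = 20145088.8 / 308145 = 65.375 m/s

65.375


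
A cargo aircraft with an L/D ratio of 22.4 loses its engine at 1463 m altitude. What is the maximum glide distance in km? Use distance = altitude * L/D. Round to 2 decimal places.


Step 1: Glide distance = altitude * L/D = 1463 * 22.4 = 32771.2 m
Step 2: Convert to km: 32771.2 / 1000 = 32.77 km

32.77


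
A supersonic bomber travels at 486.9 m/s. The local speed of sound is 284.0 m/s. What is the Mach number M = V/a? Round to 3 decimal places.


Step 1: M = V / a = 486.9 / 284.0
Step 2: M = 1.714

1.714


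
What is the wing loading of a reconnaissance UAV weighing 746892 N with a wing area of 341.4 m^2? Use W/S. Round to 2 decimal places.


Step 1: Wing loading = W / S = 746892 / 341.4
Step 2: Wing loading = 2187.73 N/m^2

2187.73


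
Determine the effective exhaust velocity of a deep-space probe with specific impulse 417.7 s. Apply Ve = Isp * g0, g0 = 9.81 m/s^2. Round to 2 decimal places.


Step 1: Ve = Isp * g0 = 417.7 * 9.81
Step 2: Ve = 4097.64 m/s

4097.64


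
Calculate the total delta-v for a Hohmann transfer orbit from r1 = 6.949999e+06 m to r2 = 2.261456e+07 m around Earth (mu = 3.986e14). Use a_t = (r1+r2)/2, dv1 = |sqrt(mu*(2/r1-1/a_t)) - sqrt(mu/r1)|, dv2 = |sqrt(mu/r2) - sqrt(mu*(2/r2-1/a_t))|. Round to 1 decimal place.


Step 1: Transfer semi-major axis a_t = (6.949999e+06 + 2.261456e+07) / 2 = 1.478228e+07 m
Step 2: v1 (circular at r1) = sqrt(mu/r1) = 7573.15 m/s
Step 3: v_t1 = sqrt(mu*(2/r1 - 1/a_t)) = 9366.98 m/s
Step 4: dv1 = |9366.98 - 7573.15| = 1793.84 m/s
Step 5: v2 (circular at r2) = 4198.31 m/s, v_t2 = 2878.7 m/s
Step 6: dv2 = |4198.31 - 2878.7| = 1319.61 m/s
Step 7: Total delta-v = 1793.84 + 1319.61 = 3113.4 m/s

3113.4


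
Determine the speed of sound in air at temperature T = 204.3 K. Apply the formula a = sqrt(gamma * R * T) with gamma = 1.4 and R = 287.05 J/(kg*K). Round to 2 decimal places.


Step 1: gamma * R * T = 1.4 * 287.05 * 204.3 = 82102.041
Step 2: a = sqrt(82102.041) = 286.53 m/s

286.53


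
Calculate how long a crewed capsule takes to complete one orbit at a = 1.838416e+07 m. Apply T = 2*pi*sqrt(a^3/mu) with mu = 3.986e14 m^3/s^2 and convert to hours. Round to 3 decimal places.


Step 1: a^3 / mu = 6.213429e+21 / 3.986e14 = 1.558813e+07
Step 2: sqrt(1.558813e+07) = 3948.1809 s
Step 3: T = 2*pi * 3948.1809 = 24807.15 s
Step 4: T in hours = 24807.15 / 3600 = 6.891 hours

6.891


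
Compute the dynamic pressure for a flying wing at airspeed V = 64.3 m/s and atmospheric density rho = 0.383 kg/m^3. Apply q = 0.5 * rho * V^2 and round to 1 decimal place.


Step 1: V^2 = 64.3^2 = 4134.49
Step 2: q = 0.5 * 0.383 * 4134.49
Step 3: q = 791.8 Pa

791.8


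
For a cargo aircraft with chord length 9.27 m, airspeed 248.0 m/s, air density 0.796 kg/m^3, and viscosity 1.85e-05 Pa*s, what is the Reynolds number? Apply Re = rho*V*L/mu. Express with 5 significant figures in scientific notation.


Step 1: Numerator = rho * V * L = 0.796 * 248.0 * 9.27 = 1829.97216
Step 2: Re = 1829.97216 / 1.85e-05
Step 3: Re = 9.8917e+07

9.8917e+07


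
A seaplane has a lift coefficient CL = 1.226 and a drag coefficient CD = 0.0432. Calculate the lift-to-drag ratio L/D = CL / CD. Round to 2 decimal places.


Step 1: L/D = CL / CD = 1.226 / 0.0432
Step 2: L/D = 28.38

28.38


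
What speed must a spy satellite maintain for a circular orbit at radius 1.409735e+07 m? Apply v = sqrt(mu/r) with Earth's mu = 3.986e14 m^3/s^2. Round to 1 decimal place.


Step 1: mu / r = 3.986e14 / 1.409735e+07 = 28274817.6076
Step 2: v = sqrt(28274817.6076) = 5317.4 m/s

5317.4


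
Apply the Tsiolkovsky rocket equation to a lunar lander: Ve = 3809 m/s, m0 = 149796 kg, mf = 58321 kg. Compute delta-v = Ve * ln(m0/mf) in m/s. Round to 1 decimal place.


Step 1: Mass ratio m0/mf = 149796 / 58321 = 2.568474
Step 2: ln(2.568474) = 0.943312
Step 3: delta-v = 3809 * 0.943312 = 3593.1 m/s

3593.1


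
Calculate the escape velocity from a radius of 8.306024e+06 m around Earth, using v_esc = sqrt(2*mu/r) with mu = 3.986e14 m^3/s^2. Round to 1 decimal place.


Step 1: 2*mu/r = 2 * 3.986e14 / 8.306024e+06 = 95978533.1706
Step 2: v_esc = sqrt(95978533.1706) = 9796.9 m/s

9796.9


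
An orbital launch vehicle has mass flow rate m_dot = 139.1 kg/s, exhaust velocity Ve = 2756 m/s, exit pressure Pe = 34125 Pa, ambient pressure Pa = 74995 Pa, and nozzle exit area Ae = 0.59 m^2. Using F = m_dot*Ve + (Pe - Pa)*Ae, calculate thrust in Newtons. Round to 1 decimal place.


Step 1: Momentum thrust = m_dot * Ve = 139.1 * 2756 = 383359.6 N
Step 2: Pressure thrust = (Pe - Pa) * Ae = (34125 - 74995) * 0.59 = -24113.30 N
Step 3: Total thrust F = 383359.6 + -24113.30 = 359246.3 N

359246.3


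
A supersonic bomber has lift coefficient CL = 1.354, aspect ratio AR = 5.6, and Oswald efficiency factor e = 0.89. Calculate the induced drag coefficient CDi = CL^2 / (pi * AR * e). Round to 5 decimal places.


Step 1: CL^2 = 1.354^2 = 1.833316
Step 2: pi * AR * e = 3.14159 * 5.6 * 0.89 = 15.657698
Step 3: CDi = 1.833316 / 15.657698 = 0.11709

0.11709


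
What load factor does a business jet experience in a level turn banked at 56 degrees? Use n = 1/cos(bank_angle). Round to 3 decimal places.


Step 1: Convert 56 degrees to radians = 0.977384
Step 2: cos(56 deg) = 0.559193
Step 3: n = 1 / 0.559193 = 1.788

1.788


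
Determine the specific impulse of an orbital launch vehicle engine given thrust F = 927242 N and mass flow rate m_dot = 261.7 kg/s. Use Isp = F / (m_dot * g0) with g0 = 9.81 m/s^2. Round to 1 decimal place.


Step 1: m_dot * g0 = 261.7 * 9.81 = 2567.28
Step 2: Isp = 927242 / 2567.28 = 361.2 s

361.2


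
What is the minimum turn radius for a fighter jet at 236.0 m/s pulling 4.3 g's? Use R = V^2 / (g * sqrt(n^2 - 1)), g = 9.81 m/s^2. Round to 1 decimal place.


Step 1: V^2 = 236.0^2 = 55696.0
Step 2: n^2 - 1 = 4.3^2 - 1 = 17.49
Step 3: sqrt(17.49) = 4.182105
Step 4: R = 55696.0 / (9.81 * 4.182105) = 1357.6 m

1357.6


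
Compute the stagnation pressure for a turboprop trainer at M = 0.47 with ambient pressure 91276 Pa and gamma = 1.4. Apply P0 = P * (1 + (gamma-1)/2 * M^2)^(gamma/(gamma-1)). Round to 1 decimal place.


Step 1: (gamma-1)/2 * M^2 = 0.2 * 0.2209 = 0.04418
Step 2: 1 + 0.04418 = 1.04418
Step 3: Exponent gamma/(gamma-1) = 3.5
Step 4: P0 = 91276 * 1.04418^3.5 = 106186.8 Pa

106186.8
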